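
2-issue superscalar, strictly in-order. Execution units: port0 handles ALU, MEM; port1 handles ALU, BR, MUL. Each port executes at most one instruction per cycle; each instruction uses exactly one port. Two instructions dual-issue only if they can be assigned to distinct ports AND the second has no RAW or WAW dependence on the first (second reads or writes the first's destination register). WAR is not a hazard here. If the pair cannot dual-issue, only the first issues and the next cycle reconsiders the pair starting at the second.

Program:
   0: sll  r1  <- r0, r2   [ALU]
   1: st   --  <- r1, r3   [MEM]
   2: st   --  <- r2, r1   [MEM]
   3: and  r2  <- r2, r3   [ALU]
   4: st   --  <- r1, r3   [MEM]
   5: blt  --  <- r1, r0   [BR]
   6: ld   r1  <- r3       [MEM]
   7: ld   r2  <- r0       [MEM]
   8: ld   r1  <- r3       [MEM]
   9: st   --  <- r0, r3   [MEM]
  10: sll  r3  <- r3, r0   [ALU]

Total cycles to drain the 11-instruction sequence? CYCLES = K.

0. sll.ALU @i0  | RAW r1
1. st.MEM @i1  | no-port MEM/MEM
2. st.MEM+and.ALU @i2&i3  | pair
3. st.MEM+blt.BR @i4&i5  | pair
4. ld.MEM @i6  | no-port MEM/MEM
5. ld.MEM @i7  | no-port MEM/MEM
6. ld.MEM @i8  | no-port MEM/MEM
7. st.MEM+sll.ALU @i9&i10  | pair

CYCLES = 8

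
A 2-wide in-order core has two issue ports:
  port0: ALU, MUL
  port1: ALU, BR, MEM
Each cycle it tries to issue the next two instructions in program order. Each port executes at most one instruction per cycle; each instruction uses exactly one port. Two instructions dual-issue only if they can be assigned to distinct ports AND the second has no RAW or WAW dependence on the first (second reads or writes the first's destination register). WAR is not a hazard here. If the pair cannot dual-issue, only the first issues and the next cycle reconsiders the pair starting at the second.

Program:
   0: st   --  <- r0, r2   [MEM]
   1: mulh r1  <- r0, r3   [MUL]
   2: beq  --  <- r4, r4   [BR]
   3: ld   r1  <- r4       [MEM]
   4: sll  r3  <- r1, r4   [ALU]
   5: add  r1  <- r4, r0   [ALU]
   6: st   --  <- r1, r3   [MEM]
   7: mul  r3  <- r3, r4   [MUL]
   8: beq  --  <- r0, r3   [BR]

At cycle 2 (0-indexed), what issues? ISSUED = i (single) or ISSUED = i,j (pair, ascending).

[0] i0,i1  st.MEM mulh.MUL  -- pair
[1] i2  beq.BR  -- no-port BR/MEM
[2] i3  ld.MEM  -- RAW r1
[3] i4,i5  sll.ALU add.ALU  -- pair
[4] i6,i7  st.MEM mul.MUL  -- pair
[5] i8  beq.BR  -- tail

ISSUED = 3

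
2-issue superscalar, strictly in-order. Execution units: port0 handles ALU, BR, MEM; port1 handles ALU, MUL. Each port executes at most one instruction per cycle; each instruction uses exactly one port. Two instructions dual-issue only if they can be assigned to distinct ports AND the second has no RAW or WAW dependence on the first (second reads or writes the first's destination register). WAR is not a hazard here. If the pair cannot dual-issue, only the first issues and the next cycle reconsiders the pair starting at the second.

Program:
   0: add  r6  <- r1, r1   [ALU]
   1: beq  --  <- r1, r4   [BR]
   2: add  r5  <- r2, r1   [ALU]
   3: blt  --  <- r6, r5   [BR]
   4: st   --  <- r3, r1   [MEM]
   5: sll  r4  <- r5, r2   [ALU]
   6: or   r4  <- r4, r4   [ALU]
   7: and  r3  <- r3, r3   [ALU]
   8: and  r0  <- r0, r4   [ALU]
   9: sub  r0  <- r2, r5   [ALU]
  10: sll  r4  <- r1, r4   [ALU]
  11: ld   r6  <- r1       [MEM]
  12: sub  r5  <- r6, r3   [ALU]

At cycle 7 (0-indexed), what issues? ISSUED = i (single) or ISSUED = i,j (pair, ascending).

ISSUED = 11

t=0 i0,i1:add+beq ; 2-wide
t=1 i2:add ; RAW r5
t=2 i3:blt ; no-port BR/MEM
t=3 i4,i5:st+sll ; 2-wide
t=4 i6,i7:or+and ; 2-wide
t=5 i8:and ; WAW r0
t=6 i9,i10:sub+sll ; 2-wide
t=7 i11:ld ; RAW r6
t=8 i12:sub ; tail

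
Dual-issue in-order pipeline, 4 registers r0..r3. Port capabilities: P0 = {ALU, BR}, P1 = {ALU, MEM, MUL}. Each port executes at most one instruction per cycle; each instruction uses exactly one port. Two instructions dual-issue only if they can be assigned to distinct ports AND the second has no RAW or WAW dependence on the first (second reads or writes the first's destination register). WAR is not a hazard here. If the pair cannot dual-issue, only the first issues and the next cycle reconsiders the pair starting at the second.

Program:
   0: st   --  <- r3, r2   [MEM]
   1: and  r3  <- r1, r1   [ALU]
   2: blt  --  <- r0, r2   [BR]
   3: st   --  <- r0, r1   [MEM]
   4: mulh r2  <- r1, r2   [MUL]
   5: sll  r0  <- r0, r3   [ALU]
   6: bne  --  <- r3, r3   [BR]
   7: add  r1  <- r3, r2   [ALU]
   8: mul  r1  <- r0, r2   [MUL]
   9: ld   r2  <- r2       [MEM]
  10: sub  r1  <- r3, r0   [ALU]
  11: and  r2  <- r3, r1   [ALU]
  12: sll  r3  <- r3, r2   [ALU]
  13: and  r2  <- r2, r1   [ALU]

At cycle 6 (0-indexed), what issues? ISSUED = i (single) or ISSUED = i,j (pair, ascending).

ISSUED = 11

0. st+and @i0&i1  | dual
1. blt+st @i2&i3  | dual
2. mulh+sll @i4&i5  | dual
3. bne+add @i6&i7  | dual
4. mul @i8  | no-port MUL/MEM
5. ld+sub @i9&i10  | dual
6. and @i11  | RAW r2
7. sll+and @i12&i13  | dual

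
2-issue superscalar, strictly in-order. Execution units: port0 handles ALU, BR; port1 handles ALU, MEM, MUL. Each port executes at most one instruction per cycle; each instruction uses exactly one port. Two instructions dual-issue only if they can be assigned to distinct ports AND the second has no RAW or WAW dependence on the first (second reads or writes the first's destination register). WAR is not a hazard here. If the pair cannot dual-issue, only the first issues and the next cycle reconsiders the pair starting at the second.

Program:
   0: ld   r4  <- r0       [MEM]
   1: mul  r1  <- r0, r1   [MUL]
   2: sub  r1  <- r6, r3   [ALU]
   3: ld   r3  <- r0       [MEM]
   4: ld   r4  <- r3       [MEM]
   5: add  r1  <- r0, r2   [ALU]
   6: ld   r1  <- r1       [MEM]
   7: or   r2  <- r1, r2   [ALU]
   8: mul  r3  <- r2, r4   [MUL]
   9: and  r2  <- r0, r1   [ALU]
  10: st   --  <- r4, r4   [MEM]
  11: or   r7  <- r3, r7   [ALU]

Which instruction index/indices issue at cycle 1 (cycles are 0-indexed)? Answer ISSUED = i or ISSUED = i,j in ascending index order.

c0: i0 ld.MEM  no-port MEM/MUL
c1: i1 mul.MUL  WAW r1
c2: i2&i3 sub.ALU ld.MEM  dual
c3: i4&i5 ld.MEM add.ALU  dual
c4: i6 ld.MEM  RAW r1
c5: i7 or.ALU  RAW r2
c6: i8&i9 mul.MUL and.ALU  dual
c7: i10&i11 st.MEM or.ALU  dual

ISSUED = 1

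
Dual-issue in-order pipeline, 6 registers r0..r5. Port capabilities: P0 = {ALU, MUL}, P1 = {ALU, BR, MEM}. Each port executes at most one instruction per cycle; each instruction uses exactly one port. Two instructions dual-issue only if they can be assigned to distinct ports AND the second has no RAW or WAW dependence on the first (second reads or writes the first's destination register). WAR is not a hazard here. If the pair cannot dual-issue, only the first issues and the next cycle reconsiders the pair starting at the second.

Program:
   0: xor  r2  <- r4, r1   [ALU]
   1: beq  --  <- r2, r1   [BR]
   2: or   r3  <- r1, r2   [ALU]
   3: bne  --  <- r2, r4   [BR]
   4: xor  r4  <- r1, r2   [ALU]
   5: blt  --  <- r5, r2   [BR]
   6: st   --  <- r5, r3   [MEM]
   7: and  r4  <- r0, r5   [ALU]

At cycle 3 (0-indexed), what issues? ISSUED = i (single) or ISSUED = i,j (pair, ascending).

0. xor.ALU @i0  | RAW r2
1. beq.BR;or.ALU @i1+i2  | dual
2. bne.BR;xor.ALU @i3+i4  | dual
3. blt.BR @i5  | no-port BR/MEM
4. st.MEM;and.ALU @i6+i7  | dual

ISSUED = 5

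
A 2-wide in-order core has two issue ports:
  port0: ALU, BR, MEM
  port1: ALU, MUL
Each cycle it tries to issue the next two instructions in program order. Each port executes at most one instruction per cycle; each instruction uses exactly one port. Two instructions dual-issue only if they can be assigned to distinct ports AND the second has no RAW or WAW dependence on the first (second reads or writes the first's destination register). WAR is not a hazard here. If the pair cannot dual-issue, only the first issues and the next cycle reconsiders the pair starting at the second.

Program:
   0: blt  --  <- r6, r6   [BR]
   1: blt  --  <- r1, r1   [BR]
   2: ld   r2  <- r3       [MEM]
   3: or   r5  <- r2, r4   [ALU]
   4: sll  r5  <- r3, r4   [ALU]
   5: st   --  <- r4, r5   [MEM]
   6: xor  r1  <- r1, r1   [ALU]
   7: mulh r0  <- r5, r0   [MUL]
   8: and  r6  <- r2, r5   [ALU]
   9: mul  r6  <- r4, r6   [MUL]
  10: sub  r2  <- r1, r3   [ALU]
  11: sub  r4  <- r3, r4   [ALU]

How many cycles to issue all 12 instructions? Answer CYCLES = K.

CYCLES = 9

  cy0 -> i0 (blt) no-port BR/BR
  cy1 -> i1 (blt) no-port BR/MEM
  cy2 -> i2 (ld) RAW r2
  cy3 -> i3 (or) WAW r5
  cy4 -> i4 (sll) RAW r5
  cy5 -> i5+i6 (st xor) 2-wide
  cy6 -> i7+i8 (mulh and) 2-wide
  cy7 -> i9+i10 (mul sub) 2-wide
  cy8 -> i11 (sub) tail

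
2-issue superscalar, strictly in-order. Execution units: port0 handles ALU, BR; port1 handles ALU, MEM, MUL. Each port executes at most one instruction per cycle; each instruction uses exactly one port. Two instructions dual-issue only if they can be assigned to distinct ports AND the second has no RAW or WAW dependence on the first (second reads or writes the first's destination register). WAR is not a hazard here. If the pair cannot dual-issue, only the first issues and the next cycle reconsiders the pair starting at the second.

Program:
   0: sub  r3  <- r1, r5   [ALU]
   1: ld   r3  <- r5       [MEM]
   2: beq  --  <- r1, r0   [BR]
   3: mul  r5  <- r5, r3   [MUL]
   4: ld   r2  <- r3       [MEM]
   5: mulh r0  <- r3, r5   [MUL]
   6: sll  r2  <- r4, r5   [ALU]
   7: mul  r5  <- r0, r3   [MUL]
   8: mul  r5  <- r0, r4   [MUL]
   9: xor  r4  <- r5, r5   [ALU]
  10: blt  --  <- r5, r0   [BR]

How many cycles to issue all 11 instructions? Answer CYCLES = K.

c0: i0 sub.ALU  WAW r3
c1: i1+i2 ld.MEM beq.BR  dual
c2: i3 mul.MUL  no-port MUL/MEM
c3: i4 ld.MEM  no-port MEM/MUL
c4: i5+i6 mulh.MUL sll.ALU  dual
c5: i7 mul.MUL  no-port MUL/MUL
c6: i8 mul.MUL  RAW r5
c7: i9+i10 xor.ALU blt.BR  dual

CYCLES = 8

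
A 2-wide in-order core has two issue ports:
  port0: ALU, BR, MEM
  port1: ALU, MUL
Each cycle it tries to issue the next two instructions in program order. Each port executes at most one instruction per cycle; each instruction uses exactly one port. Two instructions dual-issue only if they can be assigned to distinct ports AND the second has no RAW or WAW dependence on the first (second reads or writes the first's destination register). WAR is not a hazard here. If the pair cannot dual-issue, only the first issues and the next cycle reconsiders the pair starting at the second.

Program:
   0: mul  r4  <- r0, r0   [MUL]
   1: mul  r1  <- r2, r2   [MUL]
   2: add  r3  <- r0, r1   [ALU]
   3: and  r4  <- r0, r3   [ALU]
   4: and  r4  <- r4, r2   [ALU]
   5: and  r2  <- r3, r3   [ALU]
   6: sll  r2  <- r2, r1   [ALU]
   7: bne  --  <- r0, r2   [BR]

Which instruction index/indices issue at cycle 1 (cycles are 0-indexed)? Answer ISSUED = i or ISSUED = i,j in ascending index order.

c0: i0 mul  no-port MUL/MUL
c1: i1 mul  RAW r1
c2: i2 add  RAW r3
c3: i3 and  RAW+WAW r4
c4: i4&i5 and+and  2-wide
c5: i6 sll  RAW r2
c6: i7 bne  tail

ISSUED = 1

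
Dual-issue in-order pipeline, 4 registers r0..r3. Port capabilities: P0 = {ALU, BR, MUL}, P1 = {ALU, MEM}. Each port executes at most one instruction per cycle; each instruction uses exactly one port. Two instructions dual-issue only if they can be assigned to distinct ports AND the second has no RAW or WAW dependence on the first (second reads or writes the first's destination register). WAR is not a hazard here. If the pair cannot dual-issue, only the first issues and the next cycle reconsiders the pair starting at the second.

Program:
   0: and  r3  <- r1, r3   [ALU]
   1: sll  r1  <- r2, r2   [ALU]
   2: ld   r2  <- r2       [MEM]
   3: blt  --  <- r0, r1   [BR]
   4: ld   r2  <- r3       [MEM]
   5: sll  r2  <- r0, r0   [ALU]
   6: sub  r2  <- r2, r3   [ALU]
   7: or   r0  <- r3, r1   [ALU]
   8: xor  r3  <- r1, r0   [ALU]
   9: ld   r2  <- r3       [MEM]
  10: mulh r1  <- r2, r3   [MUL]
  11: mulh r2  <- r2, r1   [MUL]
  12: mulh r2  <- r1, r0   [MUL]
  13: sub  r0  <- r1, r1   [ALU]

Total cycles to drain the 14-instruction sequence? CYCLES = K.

[0] i0,i1  and.ALU+sll.ALU  -- dual
[1] i2,i3  ld.MEM+blt.BR  -- dual
[2] i4  ld.MEM  -- WAW r2
[3] i5  sll.ALU  -- RAW+WAW r2
[4] i6,i7  sub.ALU+or.ALU  -- dual
[5] i8  xor.ALU  -- RAW r3
[6] i9  ld.MEM  -- RAW r2
[7] i10  mulh.MUL  -- no-port MUL/MUL
[8] i11  mulh.MUL  -- no-port MUL/MUL
[9] i12,i13  mulh.MUL+sub.ALU  -- dual

CYCLES = 10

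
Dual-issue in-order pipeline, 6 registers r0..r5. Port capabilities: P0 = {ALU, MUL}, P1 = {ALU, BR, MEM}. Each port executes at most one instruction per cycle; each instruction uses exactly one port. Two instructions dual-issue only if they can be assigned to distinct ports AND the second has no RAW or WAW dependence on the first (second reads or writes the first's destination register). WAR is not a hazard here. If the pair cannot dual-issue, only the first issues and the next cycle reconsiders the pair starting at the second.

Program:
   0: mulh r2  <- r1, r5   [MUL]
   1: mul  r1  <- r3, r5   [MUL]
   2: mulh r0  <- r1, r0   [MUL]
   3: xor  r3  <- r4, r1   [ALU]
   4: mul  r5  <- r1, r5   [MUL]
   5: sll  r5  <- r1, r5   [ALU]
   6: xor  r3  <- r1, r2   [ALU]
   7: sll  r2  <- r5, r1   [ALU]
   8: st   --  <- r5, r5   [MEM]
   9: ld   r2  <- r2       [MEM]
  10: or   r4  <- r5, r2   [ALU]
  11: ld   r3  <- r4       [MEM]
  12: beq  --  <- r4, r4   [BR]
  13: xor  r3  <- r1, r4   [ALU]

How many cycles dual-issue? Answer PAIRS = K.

#0 head=0: mulh i0 no-port MUL/MUL
#1 head=1: mul i1 no-port MUL/MUL
#2 head=2: mulh;xor i2&i3 pair
#3 head=4: mul i4 RAW+WAW r5
#4 head=5: sll;xor i5&i6 pair
#5 head=7: sll;st i7&i8 pair
#6 head=9: ld i9 RAW r2
#7 head=10: or i10 RAW r4
#8 head=11: ld i11 no-port MEM/BR
#9 head=12: beq;xor i12&i13 pair

PAIRS = 4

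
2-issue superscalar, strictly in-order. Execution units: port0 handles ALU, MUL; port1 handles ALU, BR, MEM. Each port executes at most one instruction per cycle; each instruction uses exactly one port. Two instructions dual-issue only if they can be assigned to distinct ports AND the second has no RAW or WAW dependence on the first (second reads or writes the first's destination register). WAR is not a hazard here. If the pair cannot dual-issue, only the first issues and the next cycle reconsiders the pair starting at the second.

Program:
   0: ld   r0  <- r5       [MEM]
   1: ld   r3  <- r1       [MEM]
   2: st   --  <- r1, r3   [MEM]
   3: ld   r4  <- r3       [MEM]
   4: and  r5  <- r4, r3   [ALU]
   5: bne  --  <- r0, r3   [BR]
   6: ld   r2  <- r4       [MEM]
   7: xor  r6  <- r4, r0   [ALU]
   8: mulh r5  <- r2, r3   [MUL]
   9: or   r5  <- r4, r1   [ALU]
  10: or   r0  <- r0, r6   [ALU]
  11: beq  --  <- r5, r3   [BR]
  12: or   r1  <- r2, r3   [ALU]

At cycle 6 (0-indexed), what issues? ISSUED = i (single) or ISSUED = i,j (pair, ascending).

#0 head=0: ld i0 no-port MEM/MEM
#1 head=1: ld i1 no-port MEM/MEM
#2 head=2: st i2 no-port MEM/MEM
#3 head=3: ld i3 RAW r4
#4 head=4: and bne i4/i5 pair
#5 head=6: ld xor i6/i7 pair
#6 head=8: mulh i8 WAW r5
#7 head=9: or or i9/i10 pair
#8 head=11: beq or i11/i12 pair

ISSUED = 8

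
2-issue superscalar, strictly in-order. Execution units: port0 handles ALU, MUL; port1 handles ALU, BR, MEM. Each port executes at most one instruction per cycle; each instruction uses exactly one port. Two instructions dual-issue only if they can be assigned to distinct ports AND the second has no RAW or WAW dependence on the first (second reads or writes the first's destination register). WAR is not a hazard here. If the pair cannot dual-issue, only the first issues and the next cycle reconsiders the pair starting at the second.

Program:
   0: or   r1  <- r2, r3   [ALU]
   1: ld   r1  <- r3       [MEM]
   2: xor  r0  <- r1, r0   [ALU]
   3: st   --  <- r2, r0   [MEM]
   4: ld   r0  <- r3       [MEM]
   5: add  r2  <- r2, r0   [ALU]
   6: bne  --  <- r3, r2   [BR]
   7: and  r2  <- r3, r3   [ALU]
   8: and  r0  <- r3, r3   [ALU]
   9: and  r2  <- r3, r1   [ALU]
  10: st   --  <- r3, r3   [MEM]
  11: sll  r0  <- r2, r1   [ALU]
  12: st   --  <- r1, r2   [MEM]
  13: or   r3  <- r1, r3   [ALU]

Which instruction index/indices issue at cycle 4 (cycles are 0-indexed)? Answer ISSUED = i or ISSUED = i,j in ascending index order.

  cy0 -> i0 (or.ALU) WAW r1
  cy1 -> i1 (ld.MEM) RAW r1
  cy2 -> i2 (xor.ALU) RAW r0
  cy3 -> i3 (st.MEM) no-port MEM/MEM
  cy4 -> i4 (ld.MEM) RAW r0
  cy5 -> i5 (add.ALU) RAW r2
  cy6 -> i6/i7 (bne.BR+and.ALU) 2-wide
  cy7 -> i8/i9 (and.ALU+and.ALU) 2-wide
  cy8 -> i10/i11 (st.MEM+sll.ALU) 2-wide
  cy9 -> i12/i13 (st.MEM+or.ALU) 2-wide

ISSUED = 4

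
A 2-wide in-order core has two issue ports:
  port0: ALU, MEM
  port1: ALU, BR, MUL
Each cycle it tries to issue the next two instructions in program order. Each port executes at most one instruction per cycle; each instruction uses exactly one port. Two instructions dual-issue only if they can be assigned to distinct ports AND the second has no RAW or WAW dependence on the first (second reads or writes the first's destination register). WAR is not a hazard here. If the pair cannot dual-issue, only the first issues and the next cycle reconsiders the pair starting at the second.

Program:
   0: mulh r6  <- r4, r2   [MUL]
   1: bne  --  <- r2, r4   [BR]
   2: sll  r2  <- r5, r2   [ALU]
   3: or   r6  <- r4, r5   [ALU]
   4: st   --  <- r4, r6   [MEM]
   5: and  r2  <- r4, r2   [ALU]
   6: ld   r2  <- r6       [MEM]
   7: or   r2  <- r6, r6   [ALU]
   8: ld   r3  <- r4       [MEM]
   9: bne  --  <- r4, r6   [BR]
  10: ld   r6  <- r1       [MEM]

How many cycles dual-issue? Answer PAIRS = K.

[0] i0  mulh  -- no-port MUL/BR
[1] i1+i2  bne sll  -- 2-wide
[2] i3  or  -- RAW r6
[3] i4+i5  st and  -- 2-wide
[4] i6  ld  -- WAW r2
[5] i7+i8  or ld  -- 2-wide
[6] i9+i10  bne ld  -- 2-wide

PAIRS = 4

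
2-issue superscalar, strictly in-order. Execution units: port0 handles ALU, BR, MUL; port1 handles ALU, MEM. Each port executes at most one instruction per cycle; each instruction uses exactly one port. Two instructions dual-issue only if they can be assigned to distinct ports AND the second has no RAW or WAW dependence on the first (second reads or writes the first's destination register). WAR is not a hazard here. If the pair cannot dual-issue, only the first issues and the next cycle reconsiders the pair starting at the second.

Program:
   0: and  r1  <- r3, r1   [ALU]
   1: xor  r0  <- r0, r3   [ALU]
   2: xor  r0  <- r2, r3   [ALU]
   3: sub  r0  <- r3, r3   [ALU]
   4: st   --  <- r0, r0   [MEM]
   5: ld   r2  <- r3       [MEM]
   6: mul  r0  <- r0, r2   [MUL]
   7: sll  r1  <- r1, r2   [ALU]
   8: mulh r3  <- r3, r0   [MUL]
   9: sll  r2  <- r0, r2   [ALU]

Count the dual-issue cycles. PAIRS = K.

PAIRS = 3

#0 head=0: and xor i0&i1 2-wide
#1 head=2: xor i2 WAW r0
#2 head=3: sub i3 RAW r0
#3 head=4: st i4 no-port MEM/MEM
#4 head=5: ld i5 RAW r2
#5 head=6: mul sll i6&i7 2-wide
#6 head=8: mulh sll i8&i9 2-wide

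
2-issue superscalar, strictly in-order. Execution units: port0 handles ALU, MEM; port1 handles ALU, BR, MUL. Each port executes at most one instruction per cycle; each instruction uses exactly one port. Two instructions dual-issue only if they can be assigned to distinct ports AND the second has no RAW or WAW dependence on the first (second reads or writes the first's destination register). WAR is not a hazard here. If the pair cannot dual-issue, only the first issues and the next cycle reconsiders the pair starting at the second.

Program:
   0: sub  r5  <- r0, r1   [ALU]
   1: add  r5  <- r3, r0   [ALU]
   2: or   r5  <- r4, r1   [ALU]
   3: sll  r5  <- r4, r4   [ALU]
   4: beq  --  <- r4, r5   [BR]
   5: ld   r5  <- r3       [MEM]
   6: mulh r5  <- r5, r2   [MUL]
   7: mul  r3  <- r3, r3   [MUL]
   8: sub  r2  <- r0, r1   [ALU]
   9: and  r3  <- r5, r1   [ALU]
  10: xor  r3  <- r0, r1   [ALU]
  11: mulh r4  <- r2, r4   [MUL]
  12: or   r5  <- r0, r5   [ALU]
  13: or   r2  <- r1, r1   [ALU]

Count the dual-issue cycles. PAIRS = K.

PAIRS = 4

0. sub.ALU @i0  | WAW r5
1. add.ALU @i1  | WAW r5
2. or.ALU @i2  | WAW r5
3. sll.ALU @i3  | RAW r5
4. beq.BR/ld.MEM @i4/i5  | 2-wide
5. mulh.MUL @i6  | no-port MUL/MUL
6. mul.MUL/sub.ALU @i7/i8  | 2-wide
7. and.ALU @i9  | WAW r3
8. xor.ALU/mulh.MUL @i10/i11  | 2-wide
9. or.ALU/or.ALU @i12/i13  | 2-wide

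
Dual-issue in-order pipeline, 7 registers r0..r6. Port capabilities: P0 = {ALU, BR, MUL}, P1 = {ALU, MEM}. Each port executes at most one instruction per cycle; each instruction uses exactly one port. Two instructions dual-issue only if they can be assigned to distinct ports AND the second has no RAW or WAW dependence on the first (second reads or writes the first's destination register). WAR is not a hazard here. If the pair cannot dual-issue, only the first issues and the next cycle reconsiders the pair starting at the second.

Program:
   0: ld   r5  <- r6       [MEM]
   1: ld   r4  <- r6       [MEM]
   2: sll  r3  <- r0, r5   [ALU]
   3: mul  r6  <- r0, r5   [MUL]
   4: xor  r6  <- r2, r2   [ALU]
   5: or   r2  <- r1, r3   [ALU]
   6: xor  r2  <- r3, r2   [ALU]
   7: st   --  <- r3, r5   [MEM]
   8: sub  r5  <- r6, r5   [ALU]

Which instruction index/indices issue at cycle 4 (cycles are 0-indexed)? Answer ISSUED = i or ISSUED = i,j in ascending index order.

  cy0 -> i0 (ld) no-port MEM/MEM
  cy1 -> i1+i2 (ld/sll) dual
  cy2 -> i3 (mul) WAW r6
  cy3 -> i4+i5 (xor/or) dual
  cy4 -> i6+i7 (xor/st) dual
  cy5 -> i8 (sub) tail

ISSUED = 6,7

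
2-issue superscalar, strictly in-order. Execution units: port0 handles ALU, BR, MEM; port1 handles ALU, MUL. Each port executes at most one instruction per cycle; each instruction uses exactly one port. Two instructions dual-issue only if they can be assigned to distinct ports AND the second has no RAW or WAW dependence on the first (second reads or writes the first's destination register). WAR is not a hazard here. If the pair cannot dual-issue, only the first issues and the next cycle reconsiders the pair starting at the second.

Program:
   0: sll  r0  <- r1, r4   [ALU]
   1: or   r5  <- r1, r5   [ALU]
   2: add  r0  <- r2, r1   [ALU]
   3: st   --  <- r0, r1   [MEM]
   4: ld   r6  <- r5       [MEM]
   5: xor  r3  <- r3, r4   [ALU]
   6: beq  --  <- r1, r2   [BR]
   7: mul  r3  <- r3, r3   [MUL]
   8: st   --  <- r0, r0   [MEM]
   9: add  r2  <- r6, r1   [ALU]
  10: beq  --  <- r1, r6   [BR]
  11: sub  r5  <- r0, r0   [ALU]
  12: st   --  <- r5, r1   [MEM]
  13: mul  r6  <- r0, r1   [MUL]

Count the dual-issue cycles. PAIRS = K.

[0] i0/i1  sll/or  -- 2-wide
[1] i2  add  -- RAW r0
[2] i3  st  -- no-port MEM/MEM
[3] i4/i5  ld/xor  -- 2-wide
[4] i6/i7  beq/mul  -- 2-wide
[5] i8/i9  st/add  -- 2-wide
[6] i10/i11  beq/sub  -- 2-wide
[7] i12/i13  st/mul  -- 2-wide

PAIRS = 6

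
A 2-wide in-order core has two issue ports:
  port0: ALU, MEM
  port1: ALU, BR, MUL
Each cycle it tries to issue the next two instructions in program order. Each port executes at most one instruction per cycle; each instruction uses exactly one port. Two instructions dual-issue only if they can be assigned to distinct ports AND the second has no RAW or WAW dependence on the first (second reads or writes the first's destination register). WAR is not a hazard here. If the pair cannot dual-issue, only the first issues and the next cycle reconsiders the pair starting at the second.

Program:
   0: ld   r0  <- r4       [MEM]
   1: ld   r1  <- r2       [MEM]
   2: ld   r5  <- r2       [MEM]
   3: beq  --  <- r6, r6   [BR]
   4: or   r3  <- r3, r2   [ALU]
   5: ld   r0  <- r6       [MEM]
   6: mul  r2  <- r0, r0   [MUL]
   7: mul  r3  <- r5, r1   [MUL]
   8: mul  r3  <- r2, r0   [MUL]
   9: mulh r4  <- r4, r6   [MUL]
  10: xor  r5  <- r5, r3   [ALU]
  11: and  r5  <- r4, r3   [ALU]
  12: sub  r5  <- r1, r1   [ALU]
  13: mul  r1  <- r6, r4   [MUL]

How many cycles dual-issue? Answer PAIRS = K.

0. ld @i0  | no-port MEM/MEM
1. ld @i1  | no-port MEM/MEM
2. ld/beq @i2/i3  | 2-wide
3. or/ld @i4/i5  | 2-wide
4. mul @i6  | no-port MUL/MUL
5. mul @i7  | no-port MUL/MUL
6. mul @i8  | no-port MUL/MUL
7. mulh/xor @i9/i10  | 2-wide
8. and @i11  | WAW r5
9. sub/mul @i12/i13  | 2-wide

PAIRS = 4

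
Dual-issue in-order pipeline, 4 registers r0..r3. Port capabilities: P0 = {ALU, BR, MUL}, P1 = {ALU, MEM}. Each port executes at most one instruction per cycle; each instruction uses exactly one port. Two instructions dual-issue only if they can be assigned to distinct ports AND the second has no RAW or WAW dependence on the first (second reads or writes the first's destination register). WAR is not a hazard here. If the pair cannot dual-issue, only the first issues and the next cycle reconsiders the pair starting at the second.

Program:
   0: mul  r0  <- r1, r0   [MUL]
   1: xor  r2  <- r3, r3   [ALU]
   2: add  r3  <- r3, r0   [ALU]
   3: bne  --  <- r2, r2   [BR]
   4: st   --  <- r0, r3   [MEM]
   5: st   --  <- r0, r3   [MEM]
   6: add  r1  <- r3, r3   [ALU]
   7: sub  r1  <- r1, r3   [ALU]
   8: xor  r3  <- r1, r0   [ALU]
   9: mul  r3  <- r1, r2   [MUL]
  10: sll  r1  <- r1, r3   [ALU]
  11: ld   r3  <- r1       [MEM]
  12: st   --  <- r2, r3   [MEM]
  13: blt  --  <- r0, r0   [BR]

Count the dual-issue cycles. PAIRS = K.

#0 head=0: mul.MUL;xor.ALU i0/i1 pair
#1 head=2: add.ALU;bne.BR i2/i3 pair
#2 head=4: st.MEM i4 no-port MEM/MEM
#3 head=5: st.MEM;add.ALU i5/i6 pair
#4 head=7: sub.ALU i7 RAW r1
#5 head=8: xor.ALU i8 WAW r3
#6 head=9: mul.MUL i9 RAW r3
#7 head=10: sll.ALU i10 RAW r1
#8 head=11: ld.MEM i11 no-port MEM/MEM
#9 head=12: st.MEM;blt.BR i12/i13 pair

PAIRS = 4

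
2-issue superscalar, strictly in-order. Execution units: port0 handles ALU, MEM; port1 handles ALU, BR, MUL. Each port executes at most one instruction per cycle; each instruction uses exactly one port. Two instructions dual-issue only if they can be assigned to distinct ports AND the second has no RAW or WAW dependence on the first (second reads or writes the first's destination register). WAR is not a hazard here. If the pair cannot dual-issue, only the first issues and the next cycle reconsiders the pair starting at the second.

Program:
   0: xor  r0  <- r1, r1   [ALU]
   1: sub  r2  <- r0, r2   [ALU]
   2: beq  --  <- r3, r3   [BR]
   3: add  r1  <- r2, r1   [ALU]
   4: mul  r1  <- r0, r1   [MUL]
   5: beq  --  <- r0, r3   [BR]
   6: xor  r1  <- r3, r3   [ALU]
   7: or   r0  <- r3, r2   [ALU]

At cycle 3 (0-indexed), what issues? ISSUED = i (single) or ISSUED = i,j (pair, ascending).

ISSUED = 4

t=0 i0:xor.ALU ; RAW r0
t=1 i1&i2:sub.ALU beq.BR ; 2-wide
t=2 i3:add.ALU ; RAW+WAW r1
t=3 i4:mul.MUL ; no-port MUL/BR
t=4 i5&i6:beq.BR xor.ALU ; 2-wide
t=5 i7:or.ALU ; tail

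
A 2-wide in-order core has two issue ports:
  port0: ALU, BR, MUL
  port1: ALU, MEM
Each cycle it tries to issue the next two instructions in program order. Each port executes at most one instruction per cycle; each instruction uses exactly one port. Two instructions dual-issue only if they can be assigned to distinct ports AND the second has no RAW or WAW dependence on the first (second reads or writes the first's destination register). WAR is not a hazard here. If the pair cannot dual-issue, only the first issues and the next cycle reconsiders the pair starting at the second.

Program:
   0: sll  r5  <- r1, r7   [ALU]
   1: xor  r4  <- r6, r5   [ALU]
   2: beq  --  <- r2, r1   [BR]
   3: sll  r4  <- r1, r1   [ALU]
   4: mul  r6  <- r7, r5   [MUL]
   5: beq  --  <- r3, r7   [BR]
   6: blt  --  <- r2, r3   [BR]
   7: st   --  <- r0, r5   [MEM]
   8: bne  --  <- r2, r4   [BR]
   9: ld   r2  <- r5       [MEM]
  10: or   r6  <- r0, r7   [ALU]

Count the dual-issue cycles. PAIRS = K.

[0] i0  sll  -- RAW r5
[1] i1,i2  xor;beq  -- dual
[2] i3,i4  sll;mul  -- dual
[3] i5  beq  -- no-port BR/BR
[4] i6,i7  blt;st  -- dual
[5] i8,i9  bne;ld  -- dual
[6] i10  or  -- tail

PAIRS = 4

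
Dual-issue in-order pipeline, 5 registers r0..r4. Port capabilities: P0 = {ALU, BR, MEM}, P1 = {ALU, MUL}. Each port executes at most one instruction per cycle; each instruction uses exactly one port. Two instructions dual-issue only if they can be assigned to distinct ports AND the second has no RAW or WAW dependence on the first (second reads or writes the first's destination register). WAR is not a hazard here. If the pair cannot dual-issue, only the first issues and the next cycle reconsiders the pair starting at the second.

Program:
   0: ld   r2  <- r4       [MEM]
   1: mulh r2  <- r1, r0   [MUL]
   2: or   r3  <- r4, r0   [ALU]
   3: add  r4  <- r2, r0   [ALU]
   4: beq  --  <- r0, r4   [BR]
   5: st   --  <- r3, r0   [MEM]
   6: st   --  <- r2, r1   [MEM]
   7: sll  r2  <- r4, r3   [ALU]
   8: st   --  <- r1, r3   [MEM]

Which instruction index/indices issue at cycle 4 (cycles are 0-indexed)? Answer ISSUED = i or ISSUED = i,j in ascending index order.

ISSUED = 5

t=0 i0:ld.MEM ; WAW r2
t=1 i1/i2:mulh.MUL;or.ALU ; pair
t=2 i3:add.ALU ; RAW r4
t=3 i4:beq.BR ; no-port BR/MEM
t=4 i5:st.MEM ; no-port MEM/MEM
t=5 i6/i7:st.MEM;sll.ALU ; pair
t=6 i8:st.MEM ; tail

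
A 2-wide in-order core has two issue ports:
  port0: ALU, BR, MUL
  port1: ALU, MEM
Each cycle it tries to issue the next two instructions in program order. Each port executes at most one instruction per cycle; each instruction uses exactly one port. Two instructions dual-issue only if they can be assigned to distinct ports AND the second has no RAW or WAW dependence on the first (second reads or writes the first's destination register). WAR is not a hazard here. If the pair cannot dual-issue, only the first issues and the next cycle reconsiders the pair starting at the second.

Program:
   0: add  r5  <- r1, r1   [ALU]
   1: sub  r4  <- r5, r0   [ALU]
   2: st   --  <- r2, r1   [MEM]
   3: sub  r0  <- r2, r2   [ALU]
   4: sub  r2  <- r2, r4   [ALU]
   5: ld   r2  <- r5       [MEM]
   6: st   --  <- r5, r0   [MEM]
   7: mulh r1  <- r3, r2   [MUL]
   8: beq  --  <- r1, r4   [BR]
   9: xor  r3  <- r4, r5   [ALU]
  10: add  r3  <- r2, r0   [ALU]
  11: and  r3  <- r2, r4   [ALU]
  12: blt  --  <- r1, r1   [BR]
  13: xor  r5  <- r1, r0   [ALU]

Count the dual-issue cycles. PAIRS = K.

PAIRS = 5

[0] i0  add  -- RAW r5
[1] i1/i2  sub st  -- dual
[2] i3/i4  sub sub  -- dual
[3] i5  ld  -- no-port MEM/MEM
[4] i6/i7  st mulh  -- dual
[5] i8/i9  beq xor  -- dual
[6] i10  add  -- WAW r3
[7] i11/i12  and blt  -- dual
[8] i13  xor  -- tail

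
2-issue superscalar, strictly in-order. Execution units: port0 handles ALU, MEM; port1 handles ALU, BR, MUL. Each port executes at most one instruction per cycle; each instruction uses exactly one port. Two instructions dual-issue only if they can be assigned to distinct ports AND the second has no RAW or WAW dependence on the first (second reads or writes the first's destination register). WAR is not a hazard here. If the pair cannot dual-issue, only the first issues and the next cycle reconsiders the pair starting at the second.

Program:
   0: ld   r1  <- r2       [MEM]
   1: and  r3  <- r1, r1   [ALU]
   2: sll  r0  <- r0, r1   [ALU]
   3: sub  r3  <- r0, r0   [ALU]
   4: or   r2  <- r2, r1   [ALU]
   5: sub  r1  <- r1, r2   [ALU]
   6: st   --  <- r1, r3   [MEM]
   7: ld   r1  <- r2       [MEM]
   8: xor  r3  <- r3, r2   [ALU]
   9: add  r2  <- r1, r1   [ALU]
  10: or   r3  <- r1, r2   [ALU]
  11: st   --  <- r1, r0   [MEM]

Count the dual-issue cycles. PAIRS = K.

  cy0 -> i0 (ld) RAW r1
  cy1 -> i1+i2 (and/sll) pair
  cy2 -> i3+i4 (sub/or) pair
  cy3 -> i5 (sub) RAW r1
  cy4 -> i6 (st) no-port MEM/MEM
  cy5 -> i7+i8 (ld/xor) pair
  cy6 -> i9 (add) RAW r2
  cy7 -> i10+i11 (or/st) pair

PAIRS = 4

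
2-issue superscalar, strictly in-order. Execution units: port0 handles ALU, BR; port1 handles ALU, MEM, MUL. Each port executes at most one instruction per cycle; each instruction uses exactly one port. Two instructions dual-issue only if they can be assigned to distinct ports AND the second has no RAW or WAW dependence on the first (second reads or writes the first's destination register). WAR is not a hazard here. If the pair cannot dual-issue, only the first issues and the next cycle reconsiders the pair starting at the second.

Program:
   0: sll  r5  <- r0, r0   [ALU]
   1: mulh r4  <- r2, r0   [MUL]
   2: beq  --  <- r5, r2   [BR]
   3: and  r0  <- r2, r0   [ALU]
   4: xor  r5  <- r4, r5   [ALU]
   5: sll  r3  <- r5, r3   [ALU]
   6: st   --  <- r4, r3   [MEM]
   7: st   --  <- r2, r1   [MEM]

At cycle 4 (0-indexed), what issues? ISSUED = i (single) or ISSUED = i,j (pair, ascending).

ISSUED = 6

#0 head=0: sll;mulh i0,i1 2-wide
#1 head=2: beq;and i2,i3 2-wide
#2 head=4: xor i4 RAW r5
#3 head=5: sll i5 RAW r3
#4 head=6: st i6 no-port MEM/MEM
#5 head=7: st i7 tail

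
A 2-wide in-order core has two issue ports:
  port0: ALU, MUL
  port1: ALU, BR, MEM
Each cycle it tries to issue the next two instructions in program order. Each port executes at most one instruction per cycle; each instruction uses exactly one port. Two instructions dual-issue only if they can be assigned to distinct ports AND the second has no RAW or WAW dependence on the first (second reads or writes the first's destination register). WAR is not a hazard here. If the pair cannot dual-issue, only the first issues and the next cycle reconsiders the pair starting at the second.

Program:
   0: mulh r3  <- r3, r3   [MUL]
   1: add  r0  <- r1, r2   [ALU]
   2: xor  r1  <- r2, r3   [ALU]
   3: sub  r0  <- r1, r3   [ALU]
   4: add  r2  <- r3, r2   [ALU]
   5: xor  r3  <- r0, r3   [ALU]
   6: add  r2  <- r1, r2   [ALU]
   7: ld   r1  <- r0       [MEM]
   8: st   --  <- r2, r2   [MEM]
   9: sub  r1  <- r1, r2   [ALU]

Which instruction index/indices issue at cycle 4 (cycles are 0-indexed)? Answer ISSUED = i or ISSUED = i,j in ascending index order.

[0] i0+i1  mulh/add  -- dual
[1] i2  xor  -- RAW r1
[2] i3+i4  sub/add  -- dual
[3] i5+i6  xor/add  -- dual
[4] i7  ld  -- no-port MEM/MEM
[5] i8+i9  st/sub  -- dual

ISSUED = 7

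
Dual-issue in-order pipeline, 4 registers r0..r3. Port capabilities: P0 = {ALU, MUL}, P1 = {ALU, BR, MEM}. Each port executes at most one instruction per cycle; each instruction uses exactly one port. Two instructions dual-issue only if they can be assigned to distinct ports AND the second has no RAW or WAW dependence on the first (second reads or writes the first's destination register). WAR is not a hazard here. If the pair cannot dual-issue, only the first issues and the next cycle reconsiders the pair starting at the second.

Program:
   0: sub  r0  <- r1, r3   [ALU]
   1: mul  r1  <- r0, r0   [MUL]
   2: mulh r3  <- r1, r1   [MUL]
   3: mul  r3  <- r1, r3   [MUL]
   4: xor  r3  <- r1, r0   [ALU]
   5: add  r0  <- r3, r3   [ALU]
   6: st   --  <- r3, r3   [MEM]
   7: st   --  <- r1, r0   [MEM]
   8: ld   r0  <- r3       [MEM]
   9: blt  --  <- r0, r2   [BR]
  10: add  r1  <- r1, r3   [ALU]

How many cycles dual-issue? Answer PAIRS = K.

PAIRS = 2

[0] i0  sub.ALU  -- RAW r0
[1] i1  mul.MUL  -- no-port MUL/MUL
[2] i2  mulh.MUL  -- no-port MUL/MUL
[3] i3  mul.MUL  -- WAW r3
[4] i4  xor.ALU  -- RAW r3
[5] i5&i6  add.ALU/st.MEM  -- pair
[6] i7  st.MEM  -- no-port MEM/MEM
[7] i8  ld.MEM  -- no-port MEM/BR
[8] i9&i10  blt.BR/add.ALU  -- pair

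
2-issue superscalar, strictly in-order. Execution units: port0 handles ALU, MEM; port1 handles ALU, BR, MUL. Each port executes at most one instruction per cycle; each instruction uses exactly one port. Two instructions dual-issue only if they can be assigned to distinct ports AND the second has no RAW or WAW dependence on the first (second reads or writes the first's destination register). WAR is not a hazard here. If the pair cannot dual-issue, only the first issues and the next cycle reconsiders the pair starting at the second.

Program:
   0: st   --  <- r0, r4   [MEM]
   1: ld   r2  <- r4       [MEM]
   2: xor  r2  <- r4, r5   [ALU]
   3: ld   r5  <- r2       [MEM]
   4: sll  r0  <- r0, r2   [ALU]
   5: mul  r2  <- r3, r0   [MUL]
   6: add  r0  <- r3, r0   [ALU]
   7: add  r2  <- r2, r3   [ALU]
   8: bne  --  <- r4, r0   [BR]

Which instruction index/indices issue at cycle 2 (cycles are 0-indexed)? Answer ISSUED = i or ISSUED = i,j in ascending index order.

ISSUED = 2

c0: i0 st.MEM  no-port MEM/MEM
c1: i1 ld.MEM  WAW r2
c2: i2 xor.ALU  RAW r2
c3: i3&i4 ld.MEM/sll.ALU  2-wide
c4: i5&i6 mul.MUL/add.ALU  2-wide
c5: i7&i8 add.ALU/bne.BR  2-wide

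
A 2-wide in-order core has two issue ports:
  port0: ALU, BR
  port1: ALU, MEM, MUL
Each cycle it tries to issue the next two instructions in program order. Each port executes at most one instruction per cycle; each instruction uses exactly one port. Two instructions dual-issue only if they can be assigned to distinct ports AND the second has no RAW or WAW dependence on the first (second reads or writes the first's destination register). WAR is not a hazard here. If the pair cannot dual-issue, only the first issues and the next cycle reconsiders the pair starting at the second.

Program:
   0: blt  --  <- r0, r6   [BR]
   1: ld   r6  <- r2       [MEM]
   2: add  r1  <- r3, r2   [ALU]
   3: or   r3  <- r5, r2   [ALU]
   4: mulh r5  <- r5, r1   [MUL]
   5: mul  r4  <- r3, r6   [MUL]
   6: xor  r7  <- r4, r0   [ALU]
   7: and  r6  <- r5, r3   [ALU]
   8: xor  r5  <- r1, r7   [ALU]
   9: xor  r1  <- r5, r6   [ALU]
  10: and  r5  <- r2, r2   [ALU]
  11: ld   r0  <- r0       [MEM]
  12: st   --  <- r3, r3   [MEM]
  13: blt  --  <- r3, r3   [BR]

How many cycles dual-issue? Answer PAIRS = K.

PAIRS = 5

t=0 i0,i1:blt.BR/ld.MEM ; 2-wide
t=1 i2,i3:add.ALU/or.ALU ; 2-wide
t=2 i4:mulh.MUL ; no-port MUL/MUL
t=3 i5:mul.MUL ; RAW r4
t=4 i6,i7:xor.ALU/and.ALU ; 2-wide
t=5 i8:xor.ALU ; RAW r5
t=6 i9,i10:xor.ALU/and.ALU ; 2-wide
t=7 i11:ld.MEM ; no-port MEM/MEM
t=8 i12,i13:st.MEM/blt.BR ; 2-wide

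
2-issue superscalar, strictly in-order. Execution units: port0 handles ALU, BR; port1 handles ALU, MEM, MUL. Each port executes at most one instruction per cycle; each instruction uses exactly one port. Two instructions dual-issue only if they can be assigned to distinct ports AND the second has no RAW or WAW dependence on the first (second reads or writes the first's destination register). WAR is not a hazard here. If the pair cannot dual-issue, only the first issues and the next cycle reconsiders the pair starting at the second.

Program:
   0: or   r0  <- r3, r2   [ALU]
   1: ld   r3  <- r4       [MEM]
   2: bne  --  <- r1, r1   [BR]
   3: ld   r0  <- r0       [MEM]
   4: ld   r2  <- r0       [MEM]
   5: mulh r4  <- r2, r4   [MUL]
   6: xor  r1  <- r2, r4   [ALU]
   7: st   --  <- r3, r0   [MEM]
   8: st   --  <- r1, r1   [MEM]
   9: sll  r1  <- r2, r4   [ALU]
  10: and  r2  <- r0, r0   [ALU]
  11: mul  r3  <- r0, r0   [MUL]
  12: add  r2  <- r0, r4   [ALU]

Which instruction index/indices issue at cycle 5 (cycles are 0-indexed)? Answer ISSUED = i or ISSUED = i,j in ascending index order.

[0] i0&i1  or.ALU;ld.MEM  -- dual
[1] i2&i3  bne.BR;ld.MEM  -- dual
[2] i4  ld.MEM  -- no-port MEM/MUL
[3] i5  mulh.MUL  -- RAW r4
[4] i6&i7  xor.ALU;st.MEM  -- dual
[5] i8&i9  st.MEM;sll.ALU  -- dual
[6] i10&i11  and.ALU;mul.MUL  -- dual
[7] i12  add.ALU  -- tail

ISSUED = 8,9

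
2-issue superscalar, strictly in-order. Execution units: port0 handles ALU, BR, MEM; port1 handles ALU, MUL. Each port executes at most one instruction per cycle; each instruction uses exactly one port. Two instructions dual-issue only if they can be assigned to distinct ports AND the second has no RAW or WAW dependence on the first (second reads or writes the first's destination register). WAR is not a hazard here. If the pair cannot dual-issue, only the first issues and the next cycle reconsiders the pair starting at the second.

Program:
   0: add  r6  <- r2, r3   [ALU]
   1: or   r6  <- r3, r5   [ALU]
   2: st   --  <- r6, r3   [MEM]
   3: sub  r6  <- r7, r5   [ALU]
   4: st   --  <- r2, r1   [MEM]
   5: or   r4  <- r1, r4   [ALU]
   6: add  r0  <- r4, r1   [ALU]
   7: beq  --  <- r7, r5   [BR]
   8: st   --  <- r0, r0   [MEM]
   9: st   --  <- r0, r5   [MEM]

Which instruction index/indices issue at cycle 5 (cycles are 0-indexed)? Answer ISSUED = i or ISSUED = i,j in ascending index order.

c0: i0 add  WAW r6
c1: i1 or  RAW r6
c2: i2+i3 st+sub  2-wide
c3: i4+i5 st+or  2-wide
c4: i6+i7 add+beq  2-wide
c5: i8 st  no-port MEM/MEM
c6: i9 st  tail

ISSUED = 8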